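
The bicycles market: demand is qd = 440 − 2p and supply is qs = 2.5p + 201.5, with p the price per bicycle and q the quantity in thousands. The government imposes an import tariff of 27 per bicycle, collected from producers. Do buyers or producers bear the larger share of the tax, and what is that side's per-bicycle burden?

Before the tax: set 440 − 2p = 2.5p + 201.5 → p* = 53, q* = 334.
With the tax collected from producers, supply shifts: qs = 2.5(p − 27) + 201.5.
New equilibrium: buyers pay 68, producers receive 41, q = 304. (Wedge: pb − ps = 27.)
Per-bicycle burden: buyers 15, producers 12.
Buyers take the larger share because demand is less price-elastic here (demand slope 2 vs supply slope 2.5).
The less price-elastic side of the market bears the larger share of a per-unit tax.

Buyers bear the larger share: 15 per bicycle.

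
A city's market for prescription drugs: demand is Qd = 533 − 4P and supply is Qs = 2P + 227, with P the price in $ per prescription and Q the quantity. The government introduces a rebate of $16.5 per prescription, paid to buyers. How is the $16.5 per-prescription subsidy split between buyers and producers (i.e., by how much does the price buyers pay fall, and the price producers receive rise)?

Buyers gain $5.5 per prescription; producers gain $11 per prescription.

Without the subsidy, 533 − 4P = 2P + 227 gives 6P = 306, so P* = $51 and Q* = 329.
With a per-unit subsidy paid to buyers, each effectively pays P − 16.5, so demand becomes Qd = 533 − 4(P − 16.5).
Solving gives Q = 351 with buyers paying $45.5 and producers receiving $62 (the $16.5 wedge).
Gain to buyers: $5.5; to producers: $11. (They sum to $16.5.)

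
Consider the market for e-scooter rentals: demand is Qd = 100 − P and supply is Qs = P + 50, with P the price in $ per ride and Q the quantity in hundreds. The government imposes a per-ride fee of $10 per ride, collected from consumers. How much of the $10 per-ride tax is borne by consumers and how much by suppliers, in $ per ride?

Consumers bear $5 per ride; suppliers bear $5 per ride.

Without the tax, 100 − P = P + 50 gives 2P = 50, so P* = $25 and Q* = 75.
With the tax collected from consumers, demand (in seller-price terms) shifts: Qd = 100 − (P + 10).
New equilibrium: consumers pay $30, suppliers receive $20, Q = 70. (Wedge: Pb − Ps = 10.)
Burden on consumers: $5; on suppliers: $5. (They sum to $10.)
The less price-elastic side of the market bears the larger share of a per-unit tax.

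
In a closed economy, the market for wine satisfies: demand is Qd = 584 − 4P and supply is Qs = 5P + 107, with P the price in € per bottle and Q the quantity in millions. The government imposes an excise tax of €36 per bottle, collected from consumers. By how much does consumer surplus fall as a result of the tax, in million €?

Consumer surplus falls by €6640 million.

Without the tax, 584 − 4P = 5P + 107 gives 9P = 477, so P* = €53 and Q* = 372.
With the tax collected from consumers, demand (in seller-price terms) shifts: Qd = 584 − 4(P + 36).
Solving gives Q = 292 with consumers paying €73 and suppliers receiving €37 (the €36 wedge).
ΔCS is the trapezoid between Q = 292 and Q = 372 of height €20: ½ · (372 + 292) · 20 = €6640.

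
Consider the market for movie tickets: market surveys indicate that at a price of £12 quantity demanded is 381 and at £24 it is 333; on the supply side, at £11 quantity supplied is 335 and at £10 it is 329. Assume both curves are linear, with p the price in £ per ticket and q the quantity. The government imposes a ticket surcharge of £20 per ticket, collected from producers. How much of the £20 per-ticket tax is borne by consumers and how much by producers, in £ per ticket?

Consumers bear £12 per ticket; producers bear £8 per ticket.

Demand slope: (333 − 381)/(24 − 12) = -4, so qd = 429 − 4p.
Supply slope: (329 − 335)/(10 − 11) = 6, so qs = 6p + 269.
Without the tax, 429 − 4p = 6p + 269 gives 10p = 160, so p* = £16 and q* = 365.
With the tax collected from producers, supply shifts: qs = 6(p − 20) + 269.
Solving gives q = 317 with consumers paying £28 and producers receiving £8 (the £20 wedge).
Burden on consumers: £12; on producers: £8. (They sum to £20.)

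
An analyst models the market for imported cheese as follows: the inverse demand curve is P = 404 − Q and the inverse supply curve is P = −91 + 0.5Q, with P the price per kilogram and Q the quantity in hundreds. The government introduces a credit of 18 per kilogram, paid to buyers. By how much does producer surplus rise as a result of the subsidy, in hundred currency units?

Producer surplus rises by 2016 hundred.

Rewrite in direct form: Qd = 404 − P and Qs = 2P + 182.
Without the subsidy, 404 − P = 2P + 182 gives 3P = 222, so P* = 74 and Q* = 330.
With a per-unit subsidy paid to buyers, each effectively pays P − 18, so demand becomes Qd = 404 − (P − 18).
New equilibrium: buyers pay 62, sellers receive 80, Q = 342. (Wedge: Pb − Ps = −18.)
ΔPS is the trapezoid between Q = 342 and Q = 330 of height 6: ½ · (330 + 342) · 6 = 2016.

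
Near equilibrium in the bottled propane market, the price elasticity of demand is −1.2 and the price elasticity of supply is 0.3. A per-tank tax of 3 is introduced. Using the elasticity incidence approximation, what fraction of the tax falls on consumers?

Consumers' share ≈ 0.2.

Incidence ratio: consumers' share ≈ εs / (εs + |εd|) = 0.3 / (0.3 + 1.2) = 0.2.
Supply is the less elastic side, so consumers bear the smaller share.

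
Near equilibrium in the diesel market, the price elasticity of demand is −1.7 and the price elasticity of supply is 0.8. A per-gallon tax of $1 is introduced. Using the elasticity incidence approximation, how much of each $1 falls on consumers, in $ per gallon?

Consumers bear ≈ $0.32 per gallon.

Incidence ratio: consumers' share ≈ εs / (εs + |εd|) = 0.8 / (0.8 + 1.7) = 0.32.
So consumers bear ≈ 0.32 × $1 = $0.32; producers bear $0.68.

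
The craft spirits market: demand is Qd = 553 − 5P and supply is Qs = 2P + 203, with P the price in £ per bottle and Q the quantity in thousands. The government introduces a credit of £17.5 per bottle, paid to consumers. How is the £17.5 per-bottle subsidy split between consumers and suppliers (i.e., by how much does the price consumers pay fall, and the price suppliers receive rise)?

Consumers gain £5 per bottle; suppliers gain £12.5 per bottle.

Before the subsidy: set 553 − 5P = 2P + 203 → P* = £50, Q* = 303.
With a per-unit subsidy paid to consumers, each effectively pays P − 17.5, so demand becomes Qd = 553 − 5(P − 17.5).
New equilibrium: consumers pay £45, suppliers receive £62.5, Q = 328. (Wedge: Pb − Ps = −17.5.)
Gain to consumers: £5; to suppliers: £12.5. (They sum to £17.5.)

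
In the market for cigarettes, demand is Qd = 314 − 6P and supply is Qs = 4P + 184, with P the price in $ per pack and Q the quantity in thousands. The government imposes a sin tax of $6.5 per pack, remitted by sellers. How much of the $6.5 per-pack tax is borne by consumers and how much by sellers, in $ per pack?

Without the tax, 314 − 6P = 4P + 184 gives 10P = 130, so P* = $13 and Q* = 236.
With the tax collected from sellers, supply shifts: Qs = 4(P − 6.5) + 184.
Solving gives Q = 220.4 with consumers paying $15.6 and sellers receiving $9.1 (the $6.5 wedge).
Burden on consumers: $2.6; on sellers: $3.9. (They sum to $6.5.)
The less price-elastic side of the market bears the larger share of a per-unit tax.

Consumers bear $2.6 per pack; sellers bear $3.9 per pack.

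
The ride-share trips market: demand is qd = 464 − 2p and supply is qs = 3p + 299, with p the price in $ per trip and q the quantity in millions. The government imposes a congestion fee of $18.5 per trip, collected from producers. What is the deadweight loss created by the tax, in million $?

Before the tax: set 464 − 2p = 3p + 299 → p* = $33, q* = 398.
With the tax collected from producers, supply shifts: qs = 3(p − 18.5) + 299.
Solving gives q = 375.8 with consumers paying $44.1 and producers receiving $25.6 (the $18.5 wedge).
Quantity falls by |ΔQ| = |398 − 375.8| = 22.2.
DWL = ½ · t · |ΔQ| = ½ · 18.5 · 22.2 = $205.35.

Deadweight loss = $205.35 million.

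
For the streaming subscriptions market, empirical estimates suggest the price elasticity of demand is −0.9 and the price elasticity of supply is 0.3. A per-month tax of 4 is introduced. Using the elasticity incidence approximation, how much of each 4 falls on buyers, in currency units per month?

Incidence ratio: buyers' share ≈ εs / (εs + |εd|) = 0.3 / (0.3 + 0.9) = 0.25.
So buyers bear ≈ 0.25 × 4 = 1; producers bear 3.

Buyers bear ≈ 1 per month.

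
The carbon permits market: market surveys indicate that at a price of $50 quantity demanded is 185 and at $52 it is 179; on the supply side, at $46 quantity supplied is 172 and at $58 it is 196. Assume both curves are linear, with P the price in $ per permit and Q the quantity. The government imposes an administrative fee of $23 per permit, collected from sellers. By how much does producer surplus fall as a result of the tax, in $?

Producer surplus falls by $2321.16.

Demand slope: (179 − 185)/(52 − 50) = -3, so Qd = 335 − 3P.
Supply slope: (196 − 172)/(58 − 46) = 2, so Qs = 2P + 80.
Without the tax, 335 − 3P = 2P + 80 gives 5P = 255, so P* = $51 and Q* = 182.
With the tax collected from sellers, supply shifts: Qs = 2(P − 23) + 80.
Solving gives Q = 154.4 with consumers paying $60.2 and sellers receiving $37.2 (the $23 wedge).
ΔPS is the trapezoid between Q = 154.4 and Q = 182 of height $13.8: ½ · (182 + 154.4) · 13.8 = $2321.16.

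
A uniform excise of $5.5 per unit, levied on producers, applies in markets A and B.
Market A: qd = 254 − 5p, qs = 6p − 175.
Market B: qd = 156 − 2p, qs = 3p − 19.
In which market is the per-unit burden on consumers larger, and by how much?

Market A: pre-tax p* = $39, q* = 59; post-tax q = 44; per-unit burden on consumers = $3.
Market B: pre-tax p* = $35, q* = 86; post-tax q = 79.4; per-unit burden on consumers = $3.3.
Difference: $3 vs $3.3 → market B is larger by $0.3.

Market B, by $0.3.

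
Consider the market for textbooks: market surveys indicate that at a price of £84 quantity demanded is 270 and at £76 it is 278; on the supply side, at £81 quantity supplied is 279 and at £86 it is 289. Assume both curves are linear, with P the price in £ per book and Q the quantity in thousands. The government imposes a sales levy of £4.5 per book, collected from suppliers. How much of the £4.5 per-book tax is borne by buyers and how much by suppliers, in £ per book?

Demand slope: (278 − 270)/(76 − 84) = -1, so Qd = 354 − P.
Supply slope: (289 − 279)/(86 − 81) = 2, so Qs = 2P + 117.
Before the tax: set 354 − P = 2P + 117 → P* = £79, Q* = 275.
With the tax collected from suppliers, supply shifts: Qs = 2(P − 4.5) + 117.
New equilibrium: buyers pay £82, suppliers receive £77.5, Q = 272. (Wedge: Pb − Ps = 4.5.)
Burden on buyers: £3; on suppliers: £1.5. (They sum to £4.5.)

Buyers bear £3 per book; suppliers bear £1.5 per book.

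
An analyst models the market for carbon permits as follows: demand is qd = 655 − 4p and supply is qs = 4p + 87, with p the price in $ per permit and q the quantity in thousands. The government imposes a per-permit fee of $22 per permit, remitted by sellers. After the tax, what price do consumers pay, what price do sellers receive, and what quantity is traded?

Consumers pay $82; sellers receive $60; quantity = 327.

Without the tax, 655 − 4p = 4p + 87 gives 8p = 568, so p* = $71 and q* = 371.
With the tax collected from sellers, supply shifts: qs = 4(p − 22) + 87.
Solving gives q = 327 with consumers paying $82 and sellers receiving $60 (the $22 wedge).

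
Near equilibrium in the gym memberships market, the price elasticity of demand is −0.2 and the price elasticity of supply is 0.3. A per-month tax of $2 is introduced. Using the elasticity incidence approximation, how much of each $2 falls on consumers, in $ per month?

Incidence ratio: consumers' share ≈ εs / (εs + |εd|) = 0.3 / (0.3 + 0.2) = 0.6.
So consumers bear ≈ 0.6 × $2 = $1.2; sellers bear $0.8.

Consumers bear ≈ $1.2 per month.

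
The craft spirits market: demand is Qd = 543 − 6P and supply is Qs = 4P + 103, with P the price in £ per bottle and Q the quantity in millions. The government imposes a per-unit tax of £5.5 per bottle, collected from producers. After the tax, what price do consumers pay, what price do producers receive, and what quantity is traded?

Without the tax, 543 − 6P = 4P + 103 gives 10P = 440, so P* = £44 and Q* = 279.
With the tax collected from producers, supply shifts: Qs = 4(P − 5.5) + 103.
New equilibrium: consumers pay £46.2, producers receive £40.7, Q = 265.8. (Wedge: Pb − Ps = 5.5.)
The less price-elastic side of the market bears the larger share of a per-unit tax.

Consumers pay £46.2; producers receive £40.7; quantity = 265.8.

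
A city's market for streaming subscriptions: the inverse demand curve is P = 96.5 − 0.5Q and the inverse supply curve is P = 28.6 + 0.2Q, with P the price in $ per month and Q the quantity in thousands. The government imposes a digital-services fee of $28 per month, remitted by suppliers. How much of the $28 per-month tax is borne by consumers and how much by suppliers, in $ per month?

Inverting to Q(P) form: Qd = 193 − 2P; Qs = 5P − 143.
Without the tax, 193 − 2P = 5P − 143 gives 7P = 336, so P* = $48 and Q* = 97.
With the tax collected from suppliers, supply shifts: Qs = 5(P − 28) − 143.
New equilibrium: consumers pay $68, suppliers receive $40, Q = 57. (Wedge: Pb − Ps = 28.)
Burden on consumers: $20; on suppliers: $8. (They sum to $28.)

Consumers bear $20 per month; suppliers bear $8 per month.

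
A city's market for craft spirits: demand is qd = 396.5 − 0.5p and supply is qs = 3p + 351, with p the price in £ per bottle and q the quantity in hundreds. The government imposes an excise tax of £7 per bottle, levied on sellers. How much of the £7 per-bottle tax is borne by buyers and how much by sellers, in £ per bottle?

Buyers bear £6 per bottle; sellers bear £1 per bottle.

Before the tax: set 396.5 − 0.5p = 3p + 351 → p* = £13, q* = 390.
With the tax collected from sellers, supply shifts: qs = 3(p − 7) + 351.
New equilibrium: buyers pay £19, sellers receive £12, q = 387. (Wedge: pb − ps = 7.)
Burden on buyers: £6; on sellers: £1. (They sum to £7.)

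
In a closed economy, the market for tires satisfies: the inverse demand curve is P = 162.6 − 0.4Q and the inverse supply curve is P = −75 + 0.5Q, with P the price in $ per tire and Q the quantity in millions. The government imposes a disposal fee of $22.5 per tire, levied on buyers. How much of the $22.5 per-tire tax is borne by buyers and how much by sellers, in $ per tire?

Inverting to Q(P) form: Qd = 406.5 − 2.5P; Qs = 2P + 150.
Before the tax: set 406.5 − 2.5P = 2P + 150 → P* = $57, Q* = 264.
With the tax collected from buyers, demand (in seller-price terms) shifts: Qd = 406.5 − 2.5(P + 22.5).
New equilibrium: buyers pay $67, sellers receive $44.5, Q = 239. (Wedge: Pb − Ps = 22.5.)
Burden on buyers: $10; on sellers: $12.5. (They sum to $22.5.)
The less price-elastic side of the market bears the larger share of a per-unit tax.

Buyers bear $10 per tire; sellers bear $12.5 per tire.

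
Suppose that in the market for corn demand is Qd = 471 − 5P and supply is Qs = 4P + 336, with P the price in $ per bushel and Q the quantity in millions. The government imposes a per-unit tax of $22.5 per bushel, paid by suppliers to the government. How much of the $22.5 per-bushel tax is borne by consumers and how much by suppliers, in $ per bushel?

Consumers bear $10 per bushel; suppliers bear $12.5 per bushel.

Before the tax: set 471 − 5P = 4P + 336 → P* = $15, Q* = 396.
With the tax collected from suppliers, supply shifts: Qs = 4(P − 22.5) + 336.
Solving gives Q = 346 with consumers paying $25 and suppliers receiving $2.5 (the $22.5 wedge).
Burden on consumers: $10; on suppliers: $12.5. (They sum to $22.5.)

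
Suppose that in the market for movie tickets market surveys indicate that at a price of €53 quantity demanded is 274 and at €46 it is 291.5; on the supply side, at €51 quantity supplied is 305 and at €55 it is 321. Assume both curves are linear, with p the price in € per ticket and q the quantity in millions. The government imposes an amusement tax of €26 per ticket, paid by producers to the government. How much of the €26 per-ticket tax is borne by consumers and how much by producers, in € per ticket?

Consumers bear €16 per ticket; producers bear €10 per ticket.

Demand slope: (291.5 − 274)/(46 − 53) = -2.5, so qd = 406.5 − 2.5p.
Supply slope: (321 − 305)/(55 − 51) = 4, so qs = 4p + 101.
Without the tax, 406.5 − 2.5p = 4p + 101 gives 6.5p = 305.5, so p* = €47 and q* = 289.
With the tax collected from producers, supply shifts: qs = 4(p − 26) + 101.
Solving gives q = 249 with consumers paying €63 and producers receiving €37 (the €26 wedge).
Burden on consumers: €16; on producers: €10. (They sum to €26.)
The less price-elastic side of the market bears the larger share of a per-unit tax.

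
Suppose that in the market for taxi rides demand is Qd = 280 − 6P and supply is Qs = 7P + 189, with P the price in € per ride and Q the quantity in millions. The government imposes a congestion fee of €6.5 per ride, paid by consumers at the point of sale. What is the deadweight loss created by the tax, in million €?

Before the tax: set 280 − 6P = 7P + 189 → P* = €7, Q* = 238.
With the tax collected from consumers, demand (in seller-price terms) shifts: Qd = 280 − 6(P + 6.5).
New equilibrium: consumers pay €10.5, producers receive €4, Q = 217. (Wedge: Pb − Ps = 6.5.)
Quantity falls by |ΔQ| = |238 − 217| = 21.
DWL = ½ · t · |ΔQ| = ½ · 6.5 · 21 = €68.25.

Deadweight loss = €68.25 million.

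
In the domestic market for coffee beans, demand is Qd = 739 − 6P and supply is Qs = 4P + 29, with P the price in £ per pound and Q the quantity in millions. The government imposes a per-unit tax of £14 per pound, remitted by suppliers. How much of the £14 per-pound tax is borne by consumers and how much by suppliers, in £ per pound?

Consumers bear £5.6 per pound; suppliers bear £8.4 per pound.

Before the tax: set 739 − 6P = 4P + 29 → P* = £71, Q* = 313.
With the tax collected from suppliers, supply shifts: Qs = 4(P − 14) + 29.
New equilibrium: consumers pay £76.6, suppliers receive £62.6, Q = 279.4. (Wedge: Pb − Ps = 14.)
Burden on consumers: £5.6; on suppliers: £8.4. (They sum to £14.)
The less price-elastic side of the market bears the larger share of a per-unit tax.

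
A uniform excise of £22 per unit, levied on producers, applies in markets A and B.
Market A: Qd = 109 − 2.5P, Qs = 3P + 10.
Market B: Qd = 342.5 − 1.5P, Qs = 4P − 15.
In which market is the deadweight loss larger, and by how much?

Market A, by £66.

Market A: pre-tax P* = £18, Q* = 64; post-tax Q = 34; deadweight loss = £330.
Market B: pre-tax P* = £65, Q* = 245; post-tax Q = 221; deadweight loss = £264.
Difference: £330 vs £264 → market A is larger by £66.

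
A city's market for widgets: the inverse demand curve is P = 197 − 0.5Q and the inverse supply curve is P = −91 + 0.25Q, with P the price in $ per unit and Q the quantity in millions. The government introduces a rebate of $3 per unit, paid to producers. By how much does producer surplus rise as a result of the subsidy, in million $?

Producer surplus rises by $386 million.

Rewrite in direct form: Qd = 394 − 2P and Qs = 4P + 364.
Without the subsidy, 394 − 2P = 4P + 364 gives 6P = 30, so P* = $5 and Q* = 384.
With a per-unit subsidy paid to producers, each receives P + 3 per unit sold, so supply becomes Qs = 4(P + 3) + 364.
New equilibrium: consumers pay $3, producers receive $6, Q = 388. (Wedge: Pb − Ps = −3.)
ΔPS is the trapezoid between Q = 388 and Q = 384 of height $1: ½ · (384 + 388) · 1 = $386.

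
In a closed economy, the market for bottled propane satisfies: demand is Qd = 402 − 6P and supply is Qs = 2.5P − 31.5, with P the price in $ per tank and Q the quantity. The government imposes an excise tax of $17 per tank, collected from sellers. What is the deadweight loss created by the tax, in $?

Without the tax, 402 − 6P = 2.5P − 31.5 gives 8.5P = 433.5, so P* = $51 and Q* = 96.
With the tax collected from sellers, supply shifts: Qs = 2.5(P − 17) − 31.5.
New equilibrium: buyers pay $56, sellers receive $39, Q = 66. (Wedge: Pb − Ps = 17.)
Quantity falls by |ΔQ| = |96 − 66| = 30.
DWL = ½ · t · |ΔQ| = ½ · 17 · 30 = $255.

Deadweight loss = $255.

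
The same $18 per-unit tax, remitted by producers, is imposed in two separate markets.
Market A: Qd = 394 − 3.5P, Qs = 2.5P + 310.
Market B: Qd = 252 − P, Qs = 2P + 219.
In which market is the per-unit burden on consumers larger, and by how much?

Market B, by $4.5.

Market A: pre-tax P* = $14, Q* = 345; post-tax Q = 318.75; per-unit burden on consumers = $7.5.
Market B: pre-tax P* = $11, Q* = 241; post-tax Q = 229; per-unit burden on consumers = $12.
Difference: $7.5 vs $12 → market B is larger by $4.5.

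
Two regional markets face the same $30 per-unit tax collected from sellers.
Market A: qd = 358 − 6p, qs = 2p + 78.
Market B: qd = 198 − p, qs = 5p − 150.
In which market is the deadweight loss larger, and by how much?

Market A, by $300.

Market A: pre-tax p* = $35, q* = 148; post-tax q = 103; deadweight loss = $675.
Market B: pre-tax p* = $58, q* = 140; post-tax q = 115; deadweight loss = $375.
Difference: $675 vs $375 → market A is larger by $300.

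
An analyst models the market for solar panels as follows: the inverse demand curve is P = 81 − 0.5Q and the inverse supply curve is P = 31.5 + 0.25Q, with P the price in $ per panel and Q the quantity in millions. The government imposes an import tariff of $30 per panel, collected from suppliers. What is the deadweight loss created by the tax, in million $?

Inverting to Q(P) form: Qd = 162 − 2P; Qs = 4P − 126.
Before the tax: set 162 − 2P = 4P − 126 → P* = $48, Q* = 66.
With the tax collected from suppliers, supply shifts: Qs = 4(P − 30) − 126.
Solving gives Q = 26 with consumers paying $68 and suppliers receiving $38 (the $30 wedge).
Quantity falls by |ΔQ| = |66 − 26| = 40.
DWL = ½ · t · |ΔQ| = ½ · 30 · 40 = $600.

Deadweight loss = $600 million.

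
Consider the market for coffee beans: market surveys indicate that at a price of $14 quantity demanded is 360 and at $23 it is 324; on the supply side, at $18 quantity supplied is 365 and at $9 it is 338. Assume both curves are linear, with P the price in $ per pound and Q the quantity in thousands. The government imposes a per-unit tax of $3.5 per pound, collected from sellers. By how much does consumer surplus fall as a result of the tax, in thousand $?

Demand slope: (324 − 360)/(23 − 14) = -4, so Qd = 416 − 4P.
Supply slope: (338 − 365)/(9 − 18) = 3, so Qs = 3P + 311.
Before the tax: set 416 − 4P = 3P + 311 → P* = $15, Q* = 356.
With the tax collected from sellers, supply shifts: Qs = 3(P − 3.5) + 311.
Solving gives Q = 350 with consumers paying $16.5 and sellers receiving $13 (the $3.5 wedge).
ΔCS is the trapezoid between Q = 350 and Q = 356 of height $1.5: ½ · (356 + 350) · 1.5 = $529.5.

Consumer surplus falls by $529.5 thousand.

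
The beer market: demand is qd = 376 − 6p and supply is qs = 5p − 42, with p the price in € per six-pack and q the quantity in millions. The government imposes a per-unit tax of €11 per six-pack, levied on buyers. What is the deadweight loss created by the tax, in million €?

Without the tax, 376 − 6p = 5p − 42 gives 11p = 418, so p* = €38 and q* = 148.
With the tax collected from buyers, demand (in seller-price terms) shifts: qd = 376 − 6(p + 11).
New equilibrium: buyers pay €43, suppliers receive €32, q = 118. (Wedge: pb − ps = 11.)
Quantity falls by |ΔQ| = |148 − 118| = 30.
DWL = ½ · t · |ΔQ| = ½ · 11 · 30 = €165.

Deadweight loss = €165 million.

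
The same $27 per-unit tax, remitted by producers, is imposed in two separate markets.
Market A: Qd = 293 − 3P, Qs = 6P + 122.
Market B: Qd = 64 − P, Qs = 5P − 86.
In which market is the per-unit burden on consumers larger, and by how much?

Market A: pre-tax P* = $19, Q* = 236; post-tax Q = 182; per-unit burden on consumers = $18.
Market B: pre-tax P* = $25, Q* = 39; post-tax Q = 16.5; per-unit burden on consumers = $22.5.
Difference: $18 vs $22.5 → market B is larger by $4.5.

Market B, by $4.5.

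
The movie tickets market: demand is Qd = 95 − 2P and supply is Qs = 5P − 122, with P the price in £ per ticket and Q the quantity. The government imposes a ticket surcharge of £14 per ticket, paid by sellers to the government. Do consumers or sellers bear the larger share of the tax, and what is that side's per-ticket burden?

Without the tax, 95 − 2P = 5P − 122 gives 7P = 217, so P* = £31 and Q* = 33.
With the tax collected from sellers, supply shifts: Qs = 5(P − 14) − 122.
New equilibrium: consumers pay £41, sellers receive £27, Q = 13. (Wedge: Pb − Ps = 14.)
Per-ticket burden: consumers £10, sellers £4.
Consumers take the larger share because demand is less price-elastic here (demand slope 2 vs supply slope 5).

Consumers bear the larger share: £10 per ticket.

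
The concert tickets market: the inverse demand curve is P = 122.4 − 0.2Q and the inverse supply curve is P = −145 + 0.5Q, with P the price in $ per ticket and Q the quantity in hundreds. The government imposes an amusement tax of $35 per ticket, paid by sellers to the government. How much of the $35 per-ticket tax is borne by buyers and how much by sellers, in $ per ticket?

Buyers bear $10 per ticket; sellers bear $25 per ticket.

Inverting to Q(P) form: Qd = 612 − 5P; Qs = 2P + 290.
Without the tax, 612 − 5P = 2P + 290 gives 7P = 322, so P* = $46 and Q* = 382.
With the tax collected from sellers, supply shifts: Qs = 2(P − 35) + 290.
New equilibrium: buyers pay $56, sellers receive $21, Q = 332. (Wedge: Pb − Ps = 35.)
Burden on buyers: $10; on sellers: $25. (They sum to $35.)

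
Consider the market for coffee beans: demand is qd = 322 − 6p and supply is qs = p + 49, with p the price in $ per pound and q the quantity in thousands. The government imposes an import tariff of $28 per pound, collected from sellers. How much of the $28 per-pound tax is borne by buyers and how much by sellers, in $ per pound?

Before the tax: set 322 − 6p = p + 49 → p* = $39, q* = 88.
With the tax collected from sellers, supply shifts: qs = (p − 28) + 49.
Solving gives q = 64 with buyers paying $43 and sellers receiving $15 (the $28 wedge).
Burden on buyers: $4; on sellers: $24. (They sum to $28.)
The less price-elastic side of the market bears the larger share of a per-unit tax.

Buyers bear $4 per pound; sellers bear $24 per pound.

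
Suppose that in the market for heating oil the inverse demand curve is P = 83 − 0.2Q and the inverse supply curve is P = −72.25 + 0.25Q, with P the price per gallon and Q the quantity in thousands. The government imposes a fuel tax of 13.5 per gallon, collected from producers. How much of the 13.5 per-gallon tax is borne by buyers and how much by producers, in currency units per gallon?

Buyers bear 6 per gallon; producers bear 7.5 per gallon.

Rewrite in direct form: Qd = 415 − 5P and Qs = 4P + 289.
Without the tax, 415 − 5P = 4P + 289 gives 9P = 126, so P* = 14 and Q* = 345.
With the tax collected from producers, supply shifts: Qs = 4(P − 13.5) + 289.
Solving gives Q = 315 with buyers paying 20 and producers receiving 6.5 (the 13.5 wedge).
Burden on buyers: 6; on producers: 7.5. (They sum to 13.5.)
The less price-elastic side of the market bears the larger share of a per-unit tax.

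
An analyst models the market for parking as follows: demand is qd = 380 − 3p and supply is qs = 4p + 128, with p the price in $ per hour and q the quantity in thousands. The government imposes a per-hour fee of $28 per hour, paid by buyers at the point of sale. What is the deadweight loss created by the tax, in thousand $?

Before the tax: set 380 − 3p = 4p + 128 → p* = $36, q* = 272.
With the tax collected from buyers, demand (in seller-price terms) shifts: qd = 380 − 3(p + 28).
New equilibrium: buyers pay $52, sellers receive $24, q = 224. (Wedge: pb − ps = 28.)
Quantity falls by |ΔQ| = |272 − 224| = 48.
DWL = ½ · t · |ΔQ| = ½ · 28 · 48 = $672.

Deadweight loss = $672 thousand.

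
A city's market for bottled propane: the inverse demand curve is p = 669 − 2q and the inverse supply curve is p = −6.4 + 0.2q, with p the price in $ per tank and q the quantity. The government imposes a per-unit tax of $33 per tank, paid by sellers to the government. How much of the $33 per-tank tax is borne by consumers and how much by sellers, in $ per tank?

Consumers bear $30 per tank; sellers bear $3 per tank.

Rewrite in direct form: qd = 334.5 − 0.5p and qs = 5p + 32.
Before the tax: set 334.5 − 0.5p = 5p + 32 → p* = $55, q* = 307.
With the tax collected from sellers, supply shifts: qs = 5(p − 33) + 32.
Solving gives q = 292 with consumers paying $85 and sellers receiving $52 (the $33 wedge).
Burden on consumers: $30; on sellers: $3. (They sum to $33.)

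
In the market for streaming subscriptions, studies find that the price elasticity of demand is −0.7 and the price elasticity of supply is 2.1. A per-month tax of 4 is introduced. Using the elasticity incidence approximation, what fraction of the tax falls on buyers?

Incidence ratio: buyers' share ≈ εs / (εs + |εd|) = 2.1 / (2.1 + 0.7) = 0.75.
Supply is the more elastic side, so buyers bear the larger share.

Buyers' share ≈ 0.75.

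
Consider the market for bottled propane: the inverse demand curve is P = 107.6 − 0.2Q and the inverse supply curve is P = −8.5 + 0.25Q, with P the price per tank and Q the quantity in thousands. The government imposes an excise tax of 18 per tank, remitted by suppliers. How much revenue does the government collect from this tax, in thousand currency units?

Rewrite in direct form: Qd = 538 − 5P and Qs = 4P + 34.
Before the tax: set 538 − 5P = 4P + 34 → P* = 56, Q* = 258.
With the tax collected from suppliers, supply shifts: Qs = 4(P − 18) + 34.
New equilibrium: buyers pay 64, suppliers receive 46, Q = 218. (Wedge: Pb − Ps = 18.)
Revenue = t · Q = 18 · 218 = 3924.

Tax revenue = 3924 thousand.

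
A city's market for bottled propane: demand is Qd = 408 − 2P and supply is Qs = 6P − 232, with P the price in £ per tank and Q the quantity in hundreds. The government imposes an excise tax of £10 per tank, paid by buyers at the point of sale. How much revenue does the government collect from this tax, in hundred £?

Tax revenue = £2330 hundred.

Before the tax: set 408 − 2P = 6P − 232 → P* = £80, Q* = 248.
With the tax collected from buyers, demand (in seller-price terms) shifts: Qd = 408 − 2(P + 10).
New equilibrium: buyers pay £87.5, producers receive £77.5, Q = 233. (Wedge: Pb − Ps = 10.)
Revenue = t · Q = 10 · 233 = £2330.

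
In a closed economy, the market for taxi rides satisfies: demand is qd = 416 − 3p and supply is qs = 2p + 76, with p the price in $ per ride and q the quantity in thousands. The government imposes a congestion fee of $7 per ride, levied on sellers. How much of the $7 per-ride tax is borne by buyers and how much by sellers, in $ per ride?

Buyers bear $2.8 per ride; sellers bear $4.2 per ride.

Without the tax, 416 − 3p = 2p + 76 gives 5p = 340, so p* = $68 and q* = 212.
With the tax collected from sellers, supply shifts: qs = 2(p − 7) + 76.
New equilibrium: buyers pay $70.8, sellers receive $63.8, q = 203.6. (Wedge: pb − ps = 7.)
Burden on buyers: $2.8; on sellers: $4.2. (They sum to $7.)
The less price-elastic side of the market bears the larger share of a per-unit tax.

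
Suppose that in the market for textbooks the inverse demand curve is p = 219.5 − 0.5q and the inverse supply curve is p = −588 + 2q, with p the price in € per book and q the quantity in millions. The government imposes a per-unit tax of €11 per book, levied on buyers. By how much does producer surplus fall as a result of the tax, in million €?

Producer surplus falls by €2823.04 million.

Rewrite in direct form: qd = 439 − 2p and qs = 0.5p + 294.
Before the tax: set 439 − 2p = 0.5p + 294 → p* = €58, q* = 323.
With the tax collected from buyers, demand (in seller-price terms) shifts: qd = 439 − 2(p + 11).
Solving gives q = 318.6 with buyers paying €60.2 and sellers receiving €49.2 (the €11 wedge).
ΔPS is the trapezoid between Q = 318.6 and Q = 323 of height €8.8: ½ · (323 + 318.6) · 8.8 = €2823.04.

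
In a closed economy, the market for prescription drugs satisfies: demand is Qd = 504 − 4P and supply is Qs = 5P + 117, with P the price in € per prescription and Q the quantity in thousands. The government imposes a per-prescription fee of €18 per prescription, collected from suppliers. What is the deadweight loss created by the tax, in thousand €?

Deadweight loss = €360 thousand.

Without the tax, 504 − 4P = 5P + 117 gives 9P = 387, so P* = €43 and Q* = 332.
With the tax collected from suppliers, supply shifts: Qs = 5(P − 18) + 117.
New equilibrium: consumers pay €53, suppliers receive €35, Q = 292. (Wedge: Pb − Ps = 18.)
Quantity falls by |ΔQ| = |332 − 292| = 40.
DWL = ½ · t · |ΔQ| = ½ · 18 · 40 = €360.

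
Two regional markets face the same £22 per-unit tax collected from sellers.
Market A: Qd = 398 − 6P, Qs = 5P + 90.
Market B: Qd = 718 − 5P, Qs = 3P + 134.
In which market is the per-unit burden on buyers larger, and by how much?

Market A, by £1.75.

Market A: pre-tax P* = £28, Q* = 230; post-tax Q = 170; per-unit burden on buyers = £10.
Market B: pre-tax P* = £73, Q* = 353; post-tax Q = 311.75; per-unit burden on buyers = £8.25.
Difference: £10 vs £8.25 → market A is larger by £1.75.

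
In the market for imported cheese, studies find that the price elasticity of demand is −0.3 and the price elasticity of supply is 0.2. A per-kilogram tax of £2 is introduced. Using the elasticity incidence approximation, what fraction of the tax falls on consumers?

Incidence ratio: consumers' share ≈ εs / (εs + |εd|) = 0.2 / (0.2 + 0.3) = 0.4.
Supply is the less elastic side, so consumers bear the smaller share.

Consumers' share ≈ 0.4.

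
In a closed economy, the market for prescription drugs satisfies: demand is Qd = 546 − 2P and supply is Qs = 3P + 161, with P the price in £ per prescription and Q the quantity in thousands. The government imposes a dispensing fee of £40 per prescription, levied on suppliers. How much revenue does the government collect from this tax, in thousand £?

Tax revenue = £13760 thousand.

Before the tax: set 546 − 2P = 3P + 161 → P* = £77, Q* = 392.
With the tax collected from suppliers, supply shifts: Qs = 3(P − 40) + 161.
New equilibrium: buyers pay £101, suppliers receive £61, Q = 344. (Wedge: Pb − Ps = 40.)
Revenue = t · Q = 40 · 344 = £13760.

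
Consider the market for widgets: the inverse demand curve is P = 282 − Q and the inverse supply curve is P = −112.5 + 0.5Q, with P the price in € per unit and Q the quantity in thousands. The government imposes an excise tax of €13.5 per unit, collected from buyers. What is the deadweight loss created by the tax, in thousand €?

Inverting to Q(P) form: Qd = 282 − P; Qs = 2P + 225.
Without the tax, 282 − P = 2P + 225 gives 3P = 57, so P* = €19 and Q* = 263.
With the tax collected from buyers, demand (in seller-price terms) shifts: Qd = 282 − (P + 13.5).
New equilibrium: buyers pay €28, suppliers receive €14.5, Q = 254. (Wedge: Pb − Ps = 13.5.)
Quantity falls by |ΔQ| = |263 − 254| = 9.
DWL = ½ · t · |ΔQ| = ½ · 13.5 · 9 = €60.75.

Deadweight loss = €60.75 thousand.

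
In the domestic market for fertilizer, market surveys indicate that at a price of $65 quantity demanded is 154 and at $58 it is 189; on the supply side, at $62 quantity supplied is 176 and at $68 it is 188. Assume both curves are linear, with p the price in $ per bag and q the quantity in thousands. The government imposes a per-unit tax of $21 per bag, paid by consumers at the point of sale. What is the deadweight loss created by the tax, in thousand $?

Demand slope: (189 − 154)/(58 − 65) = -5, so qd = 479 − 5p.
Supply slope: (188 − 176)/(68 − 62) = 2, so qs = 2p + 52.
Before the tax: set 479 − 5p = 2p + 52 → p* = $61, q* = 174.
With the tax collected from consumers, demand (in seller-price terms) shifts: qd = 479 − 5(p + 21).
Solving gives q = 144 with consumers paying $67 and producers receiving $46 (the $21 wedge).
Quantity falls by |ΔQ| = |174 − 144| = 30.
DWL = ½ · t · |ΔQ| = ½ · 21 · 30 = $315.

Deadweight loss = $315 thousand.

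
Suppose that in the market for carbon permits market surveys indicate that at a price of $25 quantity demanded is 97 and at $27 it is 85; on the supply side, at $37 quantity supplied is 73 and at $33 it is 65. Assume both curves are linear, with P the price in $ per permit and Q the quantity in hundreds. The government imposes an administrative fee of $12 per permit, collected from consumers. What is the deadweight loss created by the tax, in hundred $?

Demand slope: (85 − 97)/(27 − 25) = -6, so Qd = 247 − 6P.
Supply slope: (65 − 73)/(33 − 37) = 2, so Qs = 2P − 1.
Before the tax: set 247 − 6P = 2P − 1 → P* = $31, Q* = 61.
With the tax collected from consumers, demand (in seller-price terms) shifts: Qd = 247 − 6(P + 12).
New equilibrium: consumers pay $34, producers receive $22, Q = 43. (Wedge: Pb − Ps = 12.)
Quantity falls by |ΔQ| = |61 − 43| = 18.
DWL = ½ · t · |ΔQ| = ½ · 12 · 18 = $108.

Deadweight loss = $108 hundred.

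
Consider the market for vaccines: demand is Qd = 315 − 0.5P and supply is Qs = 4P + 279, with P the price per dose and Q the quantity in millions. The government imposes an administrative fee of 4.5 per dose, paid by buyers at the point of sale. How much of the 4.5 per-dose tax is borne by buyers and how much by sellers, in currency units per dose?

Buyers bear 4 per dose; sellers bear 0.5 per dose.

Without the tax, 315 − 0.5P = 4P + 279 gives 4.5P = 36, so P* = 8 and Q* = 311.
With the tax collected from buyers, demand (in seller-price terms) shifts: Qd = 315 − 0.5(P + 4.5).
Solving gives Q = 309 with buyers paying 12 and sellers receiving 7.5 (the 4.5 wedge).
Burden on buyers: 4; on sellers: 0.5. (They sum to 4.5.)
The less price-elastic side of the market bears the larger share of a per-unit tax.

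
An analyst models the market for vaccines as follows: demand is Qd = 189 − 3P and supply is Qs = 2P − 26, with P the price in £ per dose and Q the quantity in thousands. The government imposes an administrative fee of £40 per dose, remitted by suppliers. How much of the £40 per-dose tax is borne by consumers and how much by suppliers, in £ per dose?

Without the tax, 189 − 3P = 2P − 26 gives 5P = 215, so P* = £43 and Q* = 60.
With the tax collected from suppliers, supply shifts: Qs = 2(P − 40) − 26.
Solving gives Q = 12 with consumers paying £59 and suppliers receiving £19 (the £40 wedge).
Burden on consumers: £16; on suppliers: £24. (They sum to £40.)
The less price-elastic side of the market bears the larger share of a per-unit tax.

Consumers bear £16 per dose; suppliers bear £24 per dose.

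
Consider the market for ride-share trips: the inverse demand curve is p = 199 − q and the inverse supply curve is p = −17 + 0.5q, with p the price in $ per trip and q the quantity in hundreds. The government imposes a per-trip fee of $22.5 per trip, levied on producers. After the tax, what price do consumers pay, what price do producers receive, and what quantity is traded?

Consumers pay $70; producers receive $47.5; quantity = 129.

Inverting to q(p) form: qd = 199 − p; qs = 2p + 34.
Before the tax: set 199 − p = 2p + 34 → p* = $55, q* = 144.
With the tax collected from producers, supply shifts: qs = 2(p − 22.5) + 34.
Solving gives q = 129 with consumers paying $70 and producers receiving $47.5 (the $22.5 wedge).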